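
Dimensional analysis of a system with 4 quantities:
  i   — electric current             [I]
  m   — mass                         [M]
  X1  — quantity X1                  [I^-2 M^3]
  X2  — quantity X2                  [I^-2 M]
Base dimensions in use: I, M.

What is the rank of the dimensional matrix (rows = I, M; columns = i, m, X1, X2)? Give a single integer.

2

Exponent matrix [I,M] × [i,m,X1,X2]:
  I: [ 1  0 -2 -2]
  M: [ 0  1  3  1]
Echelon form has 2 nonzero rows (pivots: i,m)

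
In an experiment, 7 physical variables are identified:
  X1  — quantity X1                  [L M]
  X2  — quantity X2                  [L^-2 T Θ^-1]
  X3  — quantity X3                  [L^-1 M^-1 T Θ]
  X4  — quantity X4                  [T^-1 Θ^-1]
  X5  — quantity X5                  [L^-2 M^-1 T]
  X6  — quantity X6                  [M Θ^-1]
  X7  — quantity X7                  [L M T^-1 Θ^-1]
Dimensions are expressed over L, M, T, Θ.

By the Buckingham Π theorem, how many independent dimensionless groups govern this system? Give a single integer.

Write exponents as rows L,M,T,Θ / cols X1,X2,X3,X4,X5,X6,X7:
  L: [ 1 -2 -1  0 -2  0  1]
  M: [ 1  0 -1  0 -1  1  1]
  T: [ 0  1  1 -1  1  0 -1]
  Θ: [ 0 -1  1 -1  0 -1 -1]
RREF → pivots at {X1,X2,X3} ⇒ r = 3
n=7, r=3 ⇒ 4 dimensionless groups

4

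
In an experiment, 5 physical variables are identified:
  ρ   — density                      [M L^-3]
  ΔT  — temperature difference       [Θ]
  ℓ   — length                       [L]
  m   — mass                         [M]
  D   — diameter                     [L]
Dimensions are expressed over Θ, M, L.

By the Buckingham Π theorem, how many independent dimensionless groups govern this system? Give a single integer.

Dimensional matrix (Θ×M×L by ρ×ΔT×ℓ×m×D):
  Θ: [ 0  1  0  0  0]
  M: [ 1  0  0  1  0]
  L: [-3  0  1  0  1]
Echelon form has 3 nonzero rows (pivots: ρ,ΔT,ℓ)
Π count = n − r = 5 − 3 = 2

2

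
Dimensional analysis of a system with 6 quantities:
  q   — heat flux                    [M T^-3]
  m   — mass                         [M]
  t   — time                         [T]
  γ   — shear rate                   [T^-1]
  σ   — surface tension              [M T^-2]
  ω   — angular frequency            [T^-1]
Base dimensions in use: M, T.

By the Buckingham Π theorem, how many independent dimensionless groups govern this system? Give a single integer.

4

Write exponents as rows M,T / cols q,m,t,γ,σ,ω:
  M: [ 1  1  0  0  1  0]
  T: [-3  0  1 -1 -2 -1]
Row reduction gives pivot columns q,m; rank = 2
n=6, r=2 ⇒ 4 dimensionless groups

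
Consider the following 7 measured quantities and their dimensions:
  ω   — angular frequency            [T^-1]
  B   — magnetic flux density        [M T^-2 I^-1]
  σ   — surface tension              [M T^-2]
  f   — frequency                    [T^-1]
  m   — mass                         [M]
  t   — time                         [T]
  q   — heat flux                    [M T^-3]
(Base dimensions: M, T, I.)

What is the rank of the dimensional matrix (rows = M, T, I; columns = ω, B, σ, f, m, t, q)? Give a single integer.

Dimensional matrix (M×T×I by ω×B×σ×f×m×t×q):
  M: [ 0  1  1  0  1  0  1]
  T: [-1 -2 -2 -1  0  1 -3]
  I: [ 0 -1  0  0  0  0  0]
Row reduction gives pivot columns ω,B,σ; rank = 3

3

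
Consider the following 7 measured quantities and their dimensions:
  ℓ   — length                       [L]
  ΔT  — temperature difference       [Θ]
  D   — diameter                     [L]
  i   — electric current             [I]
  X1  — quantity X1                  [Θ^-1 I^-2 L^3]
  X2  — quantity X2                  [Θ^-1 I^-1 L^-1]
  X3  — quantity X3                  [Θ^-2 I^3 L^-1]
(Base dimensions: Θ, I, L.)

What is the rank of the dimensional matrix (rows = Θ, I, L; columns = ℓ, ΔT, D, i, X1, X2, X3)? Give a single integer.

Dimensional matrix (Θ×I×L by ℓ×ΔT×D×i×X1×X2×X3):
  Θ: [ 0  1  0  0 -1 -1 -2]
  I: [ 0  0  0  1 -2 -1  3]
  L: [ 1  0  1  0  3 -1 -1]
Row reduction gives pivot columns ℓ,ΔT,i; rank = 3

3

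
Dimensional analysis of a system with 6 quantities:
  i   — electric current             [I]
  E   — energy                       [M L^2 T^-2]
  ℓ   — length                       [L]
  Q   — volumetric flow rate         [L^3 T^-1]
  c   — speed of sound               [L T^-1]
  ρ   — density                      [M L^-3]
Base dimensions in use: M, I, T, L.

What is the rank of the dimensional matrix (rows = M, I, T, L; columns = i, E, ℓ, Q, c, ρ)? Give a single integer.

Dimensional matrix (M×I×T×L by i×E×ℓ×Q×c×ρ):
  M: [ 0  1  0  0  0  1]
  I: [ 1  0  0  0  0  0]
  T: [ 0 -2  0 -1 -1  0]
  L: [ 0  2  1  3  1 -3]
Echelon form has 4 nonzero rows (pivots: i,E,ℓ,Q)

4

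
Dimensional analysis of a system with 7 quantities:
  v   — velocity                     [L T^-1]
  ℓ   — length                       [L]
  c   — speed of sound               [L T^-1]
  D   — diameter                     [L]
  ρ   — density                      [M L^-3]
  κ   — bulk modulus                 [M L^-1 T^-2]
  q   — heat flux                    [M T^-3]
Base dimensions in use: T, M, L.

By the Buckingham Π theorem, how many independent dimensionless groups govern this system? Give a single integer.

4

Exponent matrix [T,M,L] × [v,ℓ,c,D,ρ,κ,q]:
  T: [-1  0 -1  0  0 -2 -3]
  M: [ 0  0  0  0  1  1  1]
  L: [ 1  1  1  1 -3 -1  0]
Row reduction gives pivot columns v,ℓ,ρ; rank = 3
7 vars − rank 3 = 4 Π groups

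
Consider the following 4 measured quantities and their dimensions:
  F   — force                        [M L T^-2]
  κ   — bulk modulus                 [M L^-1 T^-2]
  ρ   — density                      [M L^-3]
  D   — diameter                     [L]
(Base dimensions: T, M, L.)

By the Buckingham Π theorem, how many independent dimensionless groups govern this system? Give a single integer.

1

Write exponents as rows T,M,L / cols F,κ,ρ,D:
  T: [-2 -2  0  0]
  M: [ 1  1  1  0]
  L: [ 1 -1 -3  1]
Row reduction gives pivot columns F,κ,ρ; rank = 3
Π count = n − r = 4 − 3 = 1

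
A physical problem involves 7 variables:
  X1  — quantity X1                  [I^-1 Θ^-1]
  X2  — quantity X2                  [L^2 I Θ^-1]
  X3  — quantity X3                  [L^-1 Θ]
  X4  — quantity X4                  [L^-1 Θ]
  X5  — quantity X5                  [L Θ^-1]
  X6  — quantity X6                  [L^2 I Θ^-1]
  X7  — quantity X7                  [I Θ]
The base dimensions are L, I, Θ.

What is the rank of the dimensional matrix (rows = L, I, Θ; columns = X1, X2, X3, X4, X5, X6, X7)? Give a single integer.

Exponent matrix [L,I,Θ] × [X1,X2,X3,X4,X5,X6,X7]:
  L: [ 0  2 -1 -1  1  2  0]
  I: [-1  1  0  0  0  1  1]
  Θ: [-1 -1  1  1 -1 -1  1]
Echelon form has 2 nonzero rows (pivots: X1,X2)

2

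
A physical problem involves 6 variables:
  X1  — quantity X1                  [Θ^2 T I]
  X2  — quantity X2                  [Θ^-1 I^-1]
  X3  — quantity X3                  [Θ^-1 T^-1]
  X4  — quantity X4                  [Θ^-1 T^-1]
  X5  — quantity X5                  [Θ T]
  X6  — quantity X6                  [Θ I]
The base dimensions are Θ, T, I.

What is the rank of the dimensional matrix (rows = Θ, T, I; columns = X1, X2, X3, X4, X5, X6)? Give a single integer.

Write exponents as rows Θ,T,I / cols X1,X2,X3,X4,X5,X6:
  Θ: [ 2 -1 -1 -1  1  1]
  T: [ 1  0 -1 -1  1  0]
  I: [ 1 -1  0  0  0  1]
Echelon form has 2 nonzero rows (pivots: X1,X2)

2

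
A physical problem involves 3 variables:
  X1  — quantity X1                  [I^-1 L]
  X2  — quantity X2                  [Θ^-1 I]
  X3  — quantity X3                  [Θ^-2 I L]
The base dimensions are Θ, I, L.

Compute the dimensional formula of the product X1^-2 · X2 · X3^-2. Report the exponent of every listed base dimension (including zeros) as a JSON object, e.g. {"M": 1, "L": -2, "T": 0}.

{"Θ": 3, "I": 1, "L": -4}

Write exponents as rows Θ,I,L / cols X1,X2,X3:
  Θ: [ 0 -1 -2]
  I: [-1  1  1]
  L: [ 1  0  1]
  [Θ]: (-2)·0+(1)·-1+(-2)·-2 = 3
  [I]: (-2)·-1+(1)·1+(-2)·1 = 1
  [L]: (-2)·1+(1)·0+(-2)·1 = -4
⇒ Θ^3 I L^-4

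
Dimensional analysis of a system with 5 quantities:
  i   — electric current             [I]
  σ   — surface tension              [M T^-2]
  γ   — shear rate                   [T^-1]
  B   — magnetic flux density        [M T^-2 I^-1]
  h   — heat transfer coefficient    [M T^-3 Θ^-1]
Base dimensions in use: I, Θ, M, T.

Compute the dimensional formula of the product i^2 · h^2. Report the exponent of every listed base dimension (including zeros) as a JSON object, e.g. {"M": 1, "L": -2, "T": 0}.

{"I": 2, "Θ": -2, "M": 2, "T": -6}

Write exponents as rows I,Θ,M,T / cols i,σ,γ,B,h:
  I: [ 1  0  0 -1  0]
  Θ: [ 0  0  0  0 -1]
  M: [ 0  1  0  1  1]
  T: [ 0 -2 -1 -2 -3]
  [I]: (2)·1+(2)·0 = 2
  [Θ]: (2)·0+(2)·-1 = -2
  [M]: (2)·0+(2)·1 = 2
  [T]: (2)·0+(2)·-3 = -6
⇒ I^2 Θ^-2 M^2 T^-6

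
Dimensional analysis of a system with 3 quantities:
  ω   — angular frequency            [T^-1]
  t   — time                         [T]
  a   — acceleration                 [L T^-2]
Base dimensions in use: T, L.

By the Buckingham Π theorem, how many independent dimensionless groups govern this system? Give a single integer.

1

Write exponents as rows T,L / cols ω,t,a:
  T: [-1  1 -2]
  L: [ 0  0  1]
RREF → pivots at {ω,a} ⇒ r = 2
Π count = n − r = 3 − 2 = 1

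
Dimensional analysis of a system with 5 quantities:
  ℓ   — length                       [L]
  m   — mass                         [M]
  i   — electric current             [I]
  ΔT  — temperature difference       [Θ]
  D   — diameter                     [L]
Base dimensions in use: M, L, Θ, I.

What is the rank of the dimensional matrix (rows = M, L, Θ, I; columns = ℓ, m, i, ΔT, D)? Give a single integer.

4

Write exponents as rows M,L,Θ,I / cols ℓ,m,i,ΔT,D:
  M: [ 0  1  0  0  0]
  L: [ 1  0  0  0  1]
  Θ: [ 0  0  0  1  0]
  I: [ 0  0  1  0  0]
Echelon form has 4 nonzero rows (pivots: ℓ,m,i,ΔT)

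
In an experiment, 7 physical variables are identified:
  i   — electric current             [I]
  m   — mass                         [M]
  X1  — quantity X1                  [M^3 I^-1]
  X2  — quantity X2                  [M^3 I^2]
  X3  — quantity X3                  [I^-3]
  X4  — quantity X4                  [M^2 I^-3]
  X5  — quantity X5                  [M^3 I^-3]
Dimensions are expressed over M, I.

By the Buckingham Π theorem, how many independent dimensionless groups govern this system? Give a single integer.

Dimensional matrix (M×I by i×m×X1×X2×X3×X4×X5):
  M: [ 0  1  3  3  0  2  3]
  I: [ 1  0 -1  2 -3 -3 -3]
Echelon form has 2 nonzero rows (pivots: i,m)
7 vars − rank 2 = 5 Π groups

5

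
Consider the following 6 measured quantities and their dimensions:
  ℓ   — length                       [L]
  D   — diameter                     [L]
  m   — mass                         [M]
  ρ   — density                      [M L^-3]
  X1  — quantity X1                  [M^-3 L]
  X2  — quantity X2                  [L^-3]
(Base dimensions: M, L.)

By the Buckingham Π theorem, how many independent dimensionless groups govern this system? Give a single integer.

Exponent matrix [M,L] × [ℓ,D,m,ρ,X1,X2]:
  M: [ 0  0  1  1 -3  0]
  L: [ 1  1  0 -3  1 -3]
RREF → pivots at {ℓ,m} ⇒ r = 2
6 vars − rank 2 = 4 Π groups

4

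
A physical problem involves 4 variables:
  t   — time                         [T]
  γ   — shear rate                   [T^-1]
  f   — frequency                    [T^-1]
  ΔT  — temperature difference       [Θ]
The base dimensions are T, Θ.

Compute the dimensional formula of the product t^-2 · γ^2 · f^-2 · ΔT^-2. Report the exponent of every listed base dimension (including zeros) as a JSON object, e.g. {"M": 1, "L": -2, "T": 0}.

Write exponents as rows T,Θ / cols t,γ,f,ΔT:
  T: [ 1 -1 -1  0]
  Θ: [ 0  0  0  1]
  [T]: (-2)·1+(2)·-1+(-2)·-1+(-2)·0 = -2
  [Θ]: (-2)·0+(2)·0+(-2)·0+(-2)·1 = -2
⇒ T^-2 Θ^-2

{"T": -2, "Θ": -2}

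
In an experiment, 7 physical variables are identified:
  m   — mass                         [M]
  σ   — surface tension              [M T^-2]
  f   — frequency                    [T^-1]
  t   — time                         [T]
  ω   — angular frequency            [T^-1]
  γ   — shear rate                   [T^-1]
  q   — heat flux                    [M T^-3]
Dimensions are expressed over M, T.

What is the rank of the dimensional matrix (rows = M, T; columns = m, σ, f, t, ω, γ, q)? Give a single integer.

2

Exponent matrix [M,T] × [m,σ,f,t,ω,γ,q]:
  M: [ 1  1  0  0  0  0  1]
  T: [ 0 -2 -1  1 -1 -1 -3]
RREF → pivots at {m,σ} ⇒ r = 2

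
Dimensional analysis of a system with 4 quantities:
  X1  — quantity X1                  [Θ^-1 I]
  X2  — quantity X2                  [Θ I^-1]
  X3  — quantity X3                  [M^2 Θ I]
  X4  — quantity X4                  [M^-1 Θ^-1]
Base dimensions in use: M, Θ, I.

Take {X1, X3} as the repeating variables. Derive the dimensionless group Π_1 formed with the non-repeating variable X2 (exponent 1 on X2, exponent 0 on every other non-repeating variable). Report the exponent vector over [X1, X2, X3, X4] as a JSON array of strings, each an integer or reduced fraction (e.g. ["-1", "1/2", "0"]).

Dimensional matrix (M×Θ×I by X1×X2×X3×X4):
  M: [ 0  0  2 -1]
  Θ: [-1  1  1 -1]
  I: [ 1 -1  1  0]
RREF → pivots at {X1,X3} ⇒ r = 2
Pivot set = {X1,X3}, free = {X2,X4}
RREF:
  r0: [   1   -1    0  1/2]
  r1: [   0    0    1 -1/2]
  r2: [   0    0    0    0]
Fix exponent of X2 at 1, X4 at 0; solve each RREF row for its pivot's exponent:
  r0: exp(X1) + (-1)·1 = 0 ⇒ exp(X1) = 1
  r1: exp(X3) + (0)·1 = 0 ⇒ exp(X3) = 0
Π_1 = X1 · X2

["1", "1", "0", "0"]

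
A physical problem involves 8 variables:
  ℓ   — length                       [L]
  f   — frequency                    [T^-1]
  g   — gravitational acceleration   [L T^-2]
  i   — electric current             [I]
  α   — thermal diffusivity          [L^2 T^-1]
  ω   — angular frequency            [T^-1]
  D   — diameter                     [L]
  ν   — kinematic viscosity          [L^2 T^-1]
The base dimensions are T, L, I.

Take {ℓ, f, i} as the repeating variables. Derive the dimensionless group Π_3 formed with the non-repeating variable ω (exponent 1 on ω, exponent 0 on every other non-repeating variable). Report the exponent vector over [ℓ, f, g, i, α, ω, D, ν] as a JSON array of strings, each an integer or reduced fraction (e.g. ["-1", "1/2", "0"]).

["0", "-1", "0", "0", "0", "1", "0", "0"]

Dimensional matrix (T×L×I by ℓ×f×g×i×α×ω×D×ν):
  T: [ 0 -1 -2  0 -1 -1  0 -1]
  L: [ 1  0  1  0  2  0  1  2]
  I: [ 0  0  0  1  0  0  0  0]
Row reduction gives pivot columns ℓ,f,i; rank = 3
Repeat: ℓ,f,i; free: g,α,ω,D,ν
RREF:
  r0: [   1    0    1    0    2    0    1    2]
  r1: [   0    1    2    0    1    1    0    1]
  r2: [   0    0    0    1    0    0    0    0]
Fix exponent of ω at 1, g at 0, α at 0, D at 0, ν at 0; solve each RREF row for its pivot's exponent:
  r0: exp(ℓ) + (0)·1 = 0 ⇒ exp(ℓ) = 0
  r1: exp(f) + (1)·1 = 0 ⇒ exp(f) = -1
  r2: exp(i) + (0)·1 = 0 ⇒ exp(i) = 0
Π_3 = f^-1 · ω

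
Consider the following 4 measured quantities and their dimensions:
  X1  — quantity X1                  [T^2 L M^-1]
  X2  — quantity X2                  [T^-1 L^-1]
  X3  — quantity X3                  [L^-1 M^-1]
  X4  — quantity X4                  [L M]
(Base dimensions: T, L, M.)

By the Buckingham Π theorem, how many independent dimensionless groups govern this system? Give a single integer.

Write exponents as rows T,L,M / cols X1,X2,X3,X4:
  T: [ 2 -1  0  0]
  L: [ 1 -1 -1  1]
  M: [-1  0 -1  1]
RREF → pivots at {X1,X2} ⇒ r = 2
n=4, r=2 ⇒ 2 dimensionless groups

2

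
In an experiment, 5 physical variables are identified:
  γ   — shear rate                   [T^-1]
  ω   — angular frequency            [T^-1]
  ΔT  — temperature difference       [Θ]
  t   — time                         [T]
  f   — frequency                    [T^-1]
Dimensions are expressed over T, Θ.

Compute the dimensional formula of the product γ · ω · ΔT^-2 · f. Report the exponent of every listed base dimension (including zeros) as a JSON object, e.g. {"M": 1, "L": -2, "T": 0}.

{"T": -3, "Θ": -2}

Exponent matrix [T,Θ] × [γ,ω,ΔT,t,f]:
  T: [-1 -1  0  1 -1]
  Θ: [ 0  0  1  0  0]
  [T]: (1)·-1+(1)·-1+(-2)·0+(1)·-1 = -3
  [Θ]: (1)·0+(1)·0+(-2)·1+(1)·0 = -2
⇒ T^-3 Θ^-2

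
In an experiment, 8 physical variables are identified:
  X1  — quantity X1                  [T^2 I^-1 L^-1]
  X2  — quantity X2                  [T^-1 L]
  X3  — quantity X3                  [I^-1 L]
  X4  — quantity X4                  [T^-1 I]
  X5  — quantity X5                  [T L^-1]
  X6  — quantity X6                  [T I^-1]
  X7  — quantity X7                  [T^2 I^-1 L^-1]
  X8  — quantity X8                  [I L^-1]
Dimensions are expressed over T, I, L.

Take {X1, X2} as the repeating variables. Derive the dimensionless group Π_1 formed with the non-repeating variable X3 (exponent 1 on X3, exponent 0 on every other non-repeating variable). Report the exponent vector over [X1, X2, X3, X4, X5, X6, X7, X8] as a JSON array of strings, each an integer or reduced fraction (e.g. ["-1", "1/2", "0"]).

["-1", "-2", "1", "0", "0", "0", "0", "0"]

Write exponents as rows T,I,L / cols X1,X2,X3,X4,X5,X6,X7,X8:
  T: [ 2 -1  0 -1  1  1  2  0]
  I: [-1  0 -1  1  0 -1 -1  1]
  L: [-1  1  1  0 -1  0 -1 -1]
Echelon form has 2 nonzero rows (pivots: X1,X2)
Pivot set = {X1,X2}, free = {X3,X4,X5,X6,X7,X8}
RREF:
  r0: [   1    0    1   -1    0    1    1   -1]
  r1: [   0    1    2   -1   -1    1    0   -2]
  r2: [   0    0    0    0    0    0    0    0]
Fix exponent of X3 at 1, X4 at 0, X5 at 0, X6 at 0, X7 at 0, X8 at 0; solve each RREF row for its pivot's exponent:
  r0: exp(X1) + (1)·1 = 0 ⇒ exp(X1) = -1
  r1: exp(X2) + (2)·1 = 0 ⇒ exp(X2) = -2
Π_1 = X1^-1 · X2^-2 · X3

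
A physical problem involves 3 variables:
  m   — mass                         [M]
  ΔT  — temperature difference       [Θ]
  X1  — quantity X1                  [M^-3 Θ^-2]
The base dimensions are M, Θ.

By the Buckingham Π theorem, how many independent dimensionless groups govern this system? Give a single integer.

1

Write exponents as rows M,Θ / cols m,ΔT,X1:
  M: [ 1  0 -3]
  Θ: [ 0  1 -2]
Row reduction gives pivot columns m,ΔT; rank = 2
3 vars − rank 2 = 1 Π group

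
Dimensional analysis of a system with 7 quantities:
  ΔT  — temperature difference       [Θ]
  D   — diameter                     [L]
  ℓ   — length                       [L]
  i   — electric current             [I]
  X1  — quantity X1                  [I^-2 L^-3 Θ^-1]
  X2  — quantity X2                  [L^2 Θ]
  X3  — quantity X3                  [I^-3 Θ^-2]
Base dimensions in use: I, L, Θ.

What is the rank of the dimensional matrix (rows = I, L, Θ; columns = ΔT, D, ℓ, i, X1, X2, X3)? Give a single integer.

3

Exponent matrix [I,L,Θ] × [ΔT,D,ℓ,i,X1,X2,X3]:
  I: [ 0  0  0  1 -2  0 -3]
  L: [ 0  1  1  0 -3  2  0]
  Θ: [ 1  0  0  0 -1  1 -2]
Row reduction gives pivot columns ΔT,D,i; rank = 3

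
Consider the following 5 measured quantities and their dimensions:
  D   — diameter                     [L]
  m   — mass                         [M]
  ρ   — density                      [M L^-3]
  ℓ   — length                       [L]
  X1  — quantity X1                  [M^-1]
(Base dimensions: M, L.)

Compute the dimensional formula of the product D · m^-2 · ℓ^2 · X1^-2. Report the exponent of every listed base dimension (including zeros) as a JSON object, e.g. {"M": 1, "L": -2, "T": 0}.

Exponent matrix [M,L] × [D,m,ρ,ℓ,X1]:
  M: [ 0  1  1  0 -1]
  L: [ 1  0 -3  1  0]
  [M]: (1)·0+(-2)·1+(2)·0+(-2)·-1 = 0
  [L]: (1)·1+(-2)·0+(2)·1+(-2)·0 = 3
⇒ L^3

{"M": 0, "L": 3}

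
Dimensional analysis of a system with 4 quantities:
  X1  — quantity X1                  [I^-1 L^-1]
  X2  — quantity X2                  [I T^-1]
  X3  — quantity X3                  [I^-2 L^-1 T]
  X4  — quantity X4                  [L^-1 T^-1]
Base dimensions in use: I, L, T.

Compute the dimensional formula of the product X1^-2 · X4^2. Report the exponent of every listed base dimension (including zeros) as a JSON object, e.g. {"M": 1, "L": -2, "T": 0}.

{"I": 2, "L": 0, "T": -2}

Dimensional matrix (I×L×T by X1×X2×X3×X4):
  I: [-1  1 -2  0]
  L: [-1  0 -1 -1]
  T: [ 0 -1  1 -1]
  [I]: (-2)·-1+(2)·0 = 2
  [L]: (-2)·-1+(2)·-1 = 0
  [T]: (-2)·0+(2)·-1 = -2
⇒ I^2 T^-2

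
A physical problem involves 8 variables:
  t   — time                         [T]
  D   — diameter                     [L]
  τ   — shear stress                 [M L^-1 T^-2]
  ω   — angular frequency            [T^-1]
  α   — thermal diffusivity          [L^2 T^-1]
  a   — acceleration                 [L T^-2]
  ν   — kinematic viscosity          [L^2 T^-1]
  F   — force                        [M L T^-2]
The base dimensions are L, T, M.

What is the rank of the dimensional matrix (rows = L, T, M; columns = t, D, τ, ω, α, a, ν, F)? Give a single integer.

Dimensional matrix (L×T×M by t×D×τ×ω×α×a×ν×F):
  L: [ 0  1 -1  0  2  1  2  1]
  T: [ 1  0 -2 -1 -1 -2 -1 -2]
  M: [ 0  0  1  0  0  0  0  1]
Row reduction gives pivot columns t,D,τ; rank = 3

3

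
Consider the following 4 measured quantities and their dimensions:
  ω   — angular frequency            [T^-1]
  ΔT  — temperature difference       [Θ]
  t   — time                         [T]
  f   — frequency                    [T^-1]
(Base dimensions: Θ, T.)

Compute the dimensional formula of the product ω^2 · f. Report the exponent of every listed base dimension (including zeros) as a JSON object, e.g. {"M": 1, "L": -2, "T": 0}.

Dimensional matrix (Θ×T by ω×ΔT×t×f):
  Θ: [ 0  1  0  0]
  T: [-1  0  1 -1]
  [Θ]: (2)·0+(1)·0 = 0
  [T]: (2)·-1+(1)·-1 = -3
⇒ T^-3

{"Θ": 0, "T": -3}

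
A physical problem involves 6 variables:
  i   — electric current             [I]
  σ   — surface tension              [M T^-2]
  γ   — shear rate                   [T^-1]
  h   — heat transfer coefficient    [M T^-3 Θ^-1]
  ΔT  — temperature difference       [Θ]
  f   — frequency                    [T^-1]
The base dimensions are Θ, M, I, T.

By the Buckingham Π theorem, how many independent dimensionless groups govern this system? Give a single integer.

Write exponents as rows Θ,M,I,T / cols i,σ,γ,h,ΔT,f:
  Θ: [ 0  0  0 -1  1  0]
  M: [ 0  1  0  1  0  0]
  I: [ 1  0  0  0  0  0]
  T: [ 0 -2 -1 -3  0 -1]
Row reduction gives pivot columns i,σ,γ,h; rank = 4
6 vars − rank 4 = 2 Π groups

2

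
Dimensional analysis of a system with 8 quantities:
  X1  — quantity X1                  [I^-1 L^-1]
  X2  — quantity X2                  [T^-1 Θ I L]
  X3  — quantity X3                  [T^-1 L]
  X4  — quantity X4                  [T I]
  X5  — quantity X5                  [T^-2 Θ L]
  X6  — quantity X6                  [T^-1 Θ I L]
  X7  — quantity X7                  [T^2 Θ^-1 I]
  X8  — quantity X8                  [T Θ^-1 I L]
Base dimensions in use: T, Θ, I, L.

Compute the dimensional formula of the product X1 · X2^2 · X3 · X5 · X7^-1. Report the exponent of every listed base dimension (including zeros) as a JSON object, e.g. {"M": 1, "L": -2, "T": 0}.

Write exponents as rows T,Θ,I,L / cols X1,X2,X3,X4,X5,X6,X7,X8:
  T: [ 0 -1 -1  1 -2 -1  2  1]
  Θ: [ 0  1  0  0  1  1 -1 -1]
  I: [-1  1  0  1  0  1  1  1]
  L: [-1  1  1  0  1  1  0  1]
  [T]: (1)·0+(2)·-1+(1)·-1+(1)·-2+(-1)·2 = -7
  [Θ]: (1)·0+(2)·1+(1)·0+(1)·1+(-1)·-1 = 4
  [I]: (1)·-1+(2)·1+(1)·0+(1)·0+(-1)·1 = 0
  [L]: (1)·-1+(2)·1+(1)·1+(1)·1+(-1)·0 = 3
⇒ T^-7 Θ^4 L^3

{"T": -7, "Θ": 4, "I": 0, "L": 3}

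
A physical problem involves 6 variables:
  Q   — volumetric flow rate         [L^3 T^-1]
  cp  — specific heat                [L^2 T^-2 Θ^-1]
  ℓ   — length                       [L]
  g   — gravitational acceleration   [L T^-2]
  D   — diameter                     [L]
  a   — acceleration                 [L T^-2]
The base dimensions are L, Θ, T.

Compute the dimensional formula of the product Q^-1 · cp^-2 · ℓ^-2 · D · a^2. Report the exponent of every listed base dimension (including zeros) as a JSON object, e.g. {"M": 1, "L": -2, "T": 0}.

Dimensional matrix (L×Θ×T by Q×cp×ℓ×g×D×a):
  L: [ 3  2  1  1  1  1]
  Θ: [ 0 -1  0  0  0  0]
  T: [-1 -2  0 -2  0 -2]
  [L]: (-1)·3+(-2)·2+(-2)·1+(1)·1+(2)·1 = -6
  [Θ]: (-1)·0+(-2)·-1+(-2)·0+(1)·0+(2)·0 = 2
  [T]: (-1)·-1+(-2)·-2+(-2)·0+(1)·0+(2)·-2 = 1
⇒ L^-6 Θ^2 T

{"L": -6, "Θ": 2, "T": 1}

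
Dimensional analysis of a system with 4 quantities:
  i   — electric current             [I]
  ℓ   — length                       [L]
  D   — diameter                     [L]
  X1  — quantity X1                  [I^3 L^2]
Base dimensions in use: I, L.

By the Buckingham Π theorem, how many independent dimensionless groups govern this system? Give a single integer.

2

Exponent matrix [I,L] × [i,ℓ,D,X1]:
  I: [ 1  0  0  3]
  L: [ 0  1  1  2]
RREF → pivots at {i,ℓ} ⇒ r = 2
Π count = n − r = 4 − 2 = 2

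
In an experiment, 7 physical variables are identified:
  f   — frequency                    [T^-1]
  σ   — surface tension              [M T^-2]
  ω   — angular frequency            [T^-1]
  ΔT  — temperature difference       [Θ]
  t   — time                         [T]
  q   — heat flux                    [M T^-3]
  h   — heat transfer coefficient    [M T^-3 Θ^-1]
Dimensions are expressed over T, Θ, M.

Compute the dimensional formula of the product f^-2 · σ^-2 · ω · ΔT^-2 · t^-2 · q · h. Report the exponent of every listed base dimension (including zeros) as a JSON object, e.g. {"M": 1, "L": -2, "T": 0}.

{"T": -3, "Θ": -3, "M": 0}

Dimensional matrix (T×Θ×M by f×σ×ω×ΔT×t×q×h):
  T: [-1 -2 -1  0  1 -3 -3]
  Θ: [ 0  0  0  1  0  0 -1]
  M: [ 0  1  0  0  0  1  1]
  [T]: (-2)·-1+(-2)·-2+(1)·-1+(-2)·0+(-2)·1+(1)·-3+(1)·-3 = -3
  [Θ]: (-2)·0+(-2)·0+(1)·0+(-2)·1+(-2)·0+(1)·0+(1)·-1 = -3
  [M]: (-2)·0+(-2)·1+(1)·0+(-2)·0+(-2)·0+(1)·1+(1)·1 = 0
⇒ T^-3 Θ^-3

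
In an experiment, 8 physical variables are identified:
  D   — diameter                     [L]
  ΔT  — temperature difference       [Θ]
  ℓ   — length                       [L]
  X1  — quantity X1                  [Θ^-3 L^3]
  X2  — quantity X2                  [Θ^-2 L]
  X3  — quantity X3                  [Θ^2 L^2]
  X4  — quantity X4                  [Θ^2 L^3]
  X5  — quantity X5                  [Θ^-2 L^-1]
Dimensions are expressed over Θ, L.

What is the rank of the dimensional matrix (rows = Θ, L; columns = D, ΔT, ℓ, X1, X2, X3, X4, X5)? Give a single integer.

Write exponents as rows Θ,L / cols D,ΔT,ℓ,X1,X2,X3,X4,X5:
  Θ: [ 0  1  0 -3 -2  2  2 -2]
  L: [ 1  0  1  3  1  2  3 -1]
RREF → pivots at {D,ΔT} ⇒ r = 2

2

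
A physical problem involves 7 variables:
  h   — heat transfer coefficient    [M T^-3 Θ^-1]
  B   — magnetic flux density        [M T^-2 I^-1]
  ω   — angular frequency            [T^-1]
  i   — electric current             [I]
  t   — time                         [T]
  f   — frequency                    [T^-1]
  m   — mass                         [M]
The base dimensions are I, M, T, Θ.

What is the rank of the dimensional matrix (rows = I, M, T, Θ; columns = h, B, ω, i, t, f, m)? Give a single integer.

Dimensional matrix (I×M×T×Θ by h×B×ω×i×t×f×m):
  I: [ 0 -1  0  1  0  0  0]
  M: [ 1  1  0  0  0  0  1]
  T: [-3 -2 -1  0  1 -1  0]
  Θ: [-1  0  0  0  0  0  0]
Echelon form has 4 nonzero rows (pivots: h,B,ω,i)

4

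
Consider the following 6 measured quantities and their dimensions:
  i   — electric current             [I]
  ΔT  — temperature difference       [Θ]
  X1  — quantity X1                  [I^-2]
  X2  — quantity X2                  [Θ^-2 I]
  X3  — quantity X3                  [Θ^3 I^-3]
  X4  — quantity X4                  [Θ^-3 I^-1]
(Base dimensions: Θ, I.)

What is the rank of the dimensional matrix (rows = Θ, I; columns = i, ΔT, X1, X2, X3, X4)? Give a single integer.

2

Exponent matrix [Θ,I] × [i,ΔT,X1,X2,X3,X4]:
  Θ: [ 0  1  0 -2  3 -3]
  I: [ 1  0 -2  1 -3 -1]
RREF → pivots at {i,ΔT} ⇒ r = 2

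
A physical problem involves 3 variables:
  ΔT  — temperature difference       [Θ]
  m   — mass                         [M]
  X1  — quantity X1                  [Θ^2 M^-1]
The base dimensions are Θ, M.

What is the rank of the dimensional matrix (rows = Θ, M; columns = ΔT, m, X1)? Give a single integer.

2

Dimensional matrix (Θ×M by ΔT×m×X1):
  Θ: [ 1  0  2]
  M: [ 0  1 -1]
RREF → pivots at {ΔT,m} ⇒ r = 2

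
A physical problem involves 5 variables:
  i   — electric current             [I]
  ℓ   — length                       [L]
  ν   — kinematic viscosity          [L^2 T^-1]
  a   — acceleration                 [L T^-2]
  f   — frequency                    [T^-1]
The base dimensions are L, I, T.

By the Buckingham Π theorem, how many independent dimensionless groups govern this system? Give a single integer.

2

Exponent matrix [L,I,T] × [i,ℓ,ν,a,f]:
  L: [ 0  1  2  1  0]
  I: [ 1  0  0  0  0]
  T: [ 0  0 -1 -2 -1]
Echelon form has 3 nonzero rows (pivots: i,ℓ,ν)
Π count = n − r = 5 − 3 = 2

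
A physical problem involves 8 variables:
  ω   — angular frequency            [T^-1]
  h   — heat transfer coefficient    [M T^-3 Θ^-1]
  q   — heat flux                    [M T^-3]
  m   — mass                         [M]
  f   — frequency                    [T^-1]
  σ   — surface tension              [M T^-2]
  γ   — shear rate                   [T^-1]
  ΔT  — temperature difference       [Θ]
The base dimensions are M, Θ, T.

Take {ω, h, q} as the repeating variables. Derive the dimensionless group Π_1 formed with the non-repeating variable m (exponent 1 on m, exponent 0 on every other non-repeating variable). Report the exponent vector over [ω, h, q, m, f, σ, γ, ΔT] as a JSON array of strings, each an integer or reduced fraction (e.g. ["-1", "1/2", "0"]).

["3", "0", "-1", "1", "0", "0", "0", "0"]

Write exponents as rows M,Θ,T / cols ω,h,q,m,f,σ,γ,ΔT:
  M: [ 0  1  1  1  0  1  0  0]
  Θ: [ 0 -1  0  0  0  0  0  1]
  T: [-1 -3 -3  0 -1 -2 -1  0]
RREF → pivots at {ω,h,q} ⇒ r = 3
Repeat: ω,h,q; free: m,f,σ,γ,ΔT
RREF:
  r0: [   1    0    0   -3    1   -1    1    0]
  r1: [   0    1    0    0    0    0    0   -1]
  r2: [   0    0    1    1    0    1    0    1]
Fix exponent of m at 1, f at 0, σ at 0, γ at 0, ΔT at 0; solve each RREF row for its pivot's exponent:
  r0: exp(ω) + (-3)·1 = 0 ⇒ exp(ω) = 3
  r1: exp(h) + (0)·1 = 0 ⇒ exp(h) = 0
  r2: exp(q) + (1)·1 = 0 ⇒ exp(q) = -1
Π_1 = ω^3 · q^-1 · m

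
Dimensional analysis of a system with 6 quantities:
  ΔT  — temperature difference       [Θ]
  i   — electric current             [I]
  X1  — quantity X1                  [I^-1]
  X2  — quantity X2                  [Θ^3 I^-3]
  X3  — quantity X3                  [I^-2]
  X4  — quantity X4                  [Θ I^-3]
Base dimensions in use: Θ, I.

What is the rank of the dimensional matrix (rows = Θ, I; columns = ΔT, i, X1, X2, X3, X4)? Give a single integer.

2

Write exponents as rows Θ,I / cols ΔT,i,X1,X2,X3,X4:
  Θ: [ 1  0  0  3  0  1]
  I: [ 0  1 -1 -3 -2 -3]
RREF → pivots at {ΔT,i} ⇒ r = 2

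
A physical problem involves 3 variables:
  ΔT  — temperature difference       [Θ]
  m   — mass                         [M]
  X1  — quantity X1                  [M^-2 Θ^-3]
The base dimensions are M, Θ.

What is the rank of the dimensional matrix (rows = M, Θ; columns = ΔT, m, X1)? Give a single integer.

2

Write exponents as rows M,Θ / cols ΔT,m,X1:
  M: [ 0  1 -2]
  Θ: [ 1  0 -3]
RREF → pivots at {ΔT,m} ⇒ r = 2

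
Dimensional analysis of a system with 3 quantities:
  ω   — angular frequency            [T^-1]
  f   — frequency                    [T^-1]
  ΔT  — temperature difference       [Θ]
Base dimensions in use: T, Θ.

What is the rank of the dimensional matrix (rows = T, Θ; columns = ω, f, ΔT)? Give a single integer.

2

Write exponents as rows T,Θ / cols ω,f,ΔT:
  T: [-1 -1  0]
  Θ: [ 0  0  1]
RREF → pivots at {ω,ΔT} ⇒ r = 2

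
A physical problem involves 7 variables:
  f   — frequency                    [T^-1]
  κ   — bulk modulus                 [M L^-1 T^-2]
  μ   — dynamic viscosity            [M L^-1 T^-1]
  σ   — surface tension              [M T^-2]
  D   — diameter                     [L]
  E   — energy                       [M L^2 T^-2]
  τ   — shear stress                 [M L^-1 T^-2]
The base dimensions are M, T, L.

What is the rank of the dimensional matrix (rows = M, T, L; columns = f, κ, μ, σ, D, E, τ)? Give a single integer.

3

Exponent matrix [M,T,L] × [f,κ,μ,σ,D,E,τ]:
  M: [ 0  1  1  1  0  1  1]
  T: [-1 -2 -1 -2  0 -2 -2]
  L: [ 0 -1 -1  0  1  2 -1]
Row reduction gives pivot columns f,κ,σ; rank = 3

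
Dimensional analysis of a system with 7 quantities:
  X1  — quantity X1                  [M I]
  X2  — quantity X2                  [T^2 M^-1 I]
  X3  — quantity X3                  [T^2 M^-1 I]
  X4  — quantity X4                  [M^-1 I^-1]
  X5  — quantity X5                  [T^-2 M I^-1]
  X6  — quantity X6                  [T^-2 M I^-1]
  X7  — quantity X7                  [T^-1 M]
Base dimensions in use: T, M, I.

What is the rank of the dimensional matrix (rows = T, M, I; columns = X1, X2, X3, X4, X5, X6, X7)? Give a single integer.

2

Exponent matrix [T,M,I] × [X1,X2,X3,X4,X5,X6,X7]:
  T: [ 0  2  2  0 -2 -2 -1]
  M: [ 1 -1 -1 -1  1  1  1]
  I: [ 1  1  1 -1 -1 -1  0]
Echelon form has 2 nonzero rows (pivots: X1,X2)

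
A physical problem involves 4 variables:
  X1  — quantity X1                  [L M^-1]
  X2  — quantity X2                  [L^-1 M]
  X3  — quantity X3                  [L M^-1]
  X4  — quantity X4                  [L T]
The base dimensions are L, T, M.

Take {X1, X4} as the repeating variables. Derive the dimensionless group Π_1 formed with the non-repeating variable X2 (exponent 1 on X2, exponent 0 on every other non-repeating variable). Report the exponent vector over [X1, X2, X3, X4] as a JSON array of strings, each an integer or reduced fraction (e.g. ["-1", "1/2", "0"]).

Exponent matrix [L,T,M] × [X1,X2,X3,X4]:
  L: [ 1 -1  1  1]
  T: [ 0  0  0  1]
  M: [-1  1 -1  0]
Echelon form has 2 nonzero rows (pivots: X1,X4)
Pivot set = {X1,X4}, free = {X2,X3}
RREF:
  r0: [   1   -1    1    0]
  r1: [   0    0    0    1]
  r2: [   0    0    0    0]
Fix exponent of X2 at 1, X3 at 0; solve each RREF row for its pivot's exponent:
  r0: exp(X1) + (-1)·1 = 0 ⇒ exp(X1) = 1
  r1: exp(X4) + (0)·1 = 0 ⇒ exp(X4) = 0
Π_1 = X1 · X2

["1", "1", "0", "0"]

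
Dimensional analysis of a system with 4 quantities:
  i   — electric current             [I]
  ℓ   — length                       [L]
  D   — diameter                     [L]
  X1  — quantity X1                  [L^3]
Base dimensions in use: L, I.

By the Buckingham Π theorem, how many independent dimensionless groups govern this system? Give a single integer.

Exponent matrix [L,I] × [i,ℓ,D,X1]:
  L: [ 0  1  1  3]
  I: [ 1  0  0  0]
Echelon form has 2 nonzero rows (pivots: i,ℓ)
n=4, r=2 ⇒ 2 dimensionless groups

2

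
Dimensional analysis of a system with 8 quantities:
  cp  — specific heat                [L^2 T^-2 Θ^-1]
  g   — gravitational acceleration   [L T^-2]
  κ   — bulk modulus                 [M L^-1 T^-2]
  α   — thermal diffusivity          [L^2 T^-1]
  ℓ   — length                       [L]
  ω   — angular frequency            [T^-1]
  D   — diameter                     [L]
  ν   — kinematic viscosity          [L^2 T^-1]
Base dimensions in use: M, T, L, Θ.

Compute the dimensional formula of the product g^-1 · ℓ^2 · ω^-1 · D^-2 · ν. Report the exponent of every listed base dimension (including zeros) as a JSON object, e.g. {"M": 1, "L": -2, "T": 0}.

{"M": 0, "T": 2, "L": 1, "Θ": 0}

Exponent matrix [M,T,L,Θ] × [cp,g,κ,α,ℓ,ω,D,ν]:
  M: [ 0  0  1  0  0  0  0  0]
  T: [-2 -2 -2 -1  0 -1  0 -1]
  L: [ 2  1 -1  2  1  0  1  2]
  Θ: [-1  0  0  0  0  0  0  0]
  [M]: (-1)·0+(2)·0+(-1)·0+(-2)·0+(1)·0 = 0
  [T]: (-1)·-2+(2)·0+(-1)·-1+(-2)·0+(1)·-1 = 2
  [L]: (-1)·1+(2)·1+(-1)·0+(-2)·1+(1)·2 = 1
  [Θ]: (-1)·0+(2)·0+(-1)·0+(-2)·0+(1)·0 = 0
⇒ T^2 L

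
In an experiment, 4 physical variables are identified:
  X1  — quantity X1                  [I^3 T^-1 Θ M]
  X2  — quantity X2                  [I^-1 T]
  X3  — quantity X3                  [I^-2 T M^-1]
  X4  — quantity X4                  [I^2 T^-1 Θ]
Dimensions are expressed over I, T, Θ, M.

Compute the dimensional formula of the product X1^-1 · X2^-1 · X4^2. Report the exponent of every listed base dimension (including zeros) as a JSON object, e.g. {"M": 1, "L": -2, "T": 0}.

{"I": 2, "T": -2, "Θ": 1, "M": -1}

Dimensional matrix (I×T×Θ×M by X1×X2×X3×X4):
  I: [ 3 -1 -2  2]
  T: [-1  1  1 -1]
  Θ: [ 1  0  0  1]
  M: [ 1  0 -1  0]
  [I]: (-1)·3+(-1)·-1+(2)·2 = 2
  [T]: (-1)·-1+(-1)·1+(2)·-1 = -2
  [Θ]: (-1)·1+(-1)·0+(2)·1 = 1
  [M]: (-1)·1+(-1)·0+(2)·0 = -1
⇒ I^2 T^-2 Θ M^-1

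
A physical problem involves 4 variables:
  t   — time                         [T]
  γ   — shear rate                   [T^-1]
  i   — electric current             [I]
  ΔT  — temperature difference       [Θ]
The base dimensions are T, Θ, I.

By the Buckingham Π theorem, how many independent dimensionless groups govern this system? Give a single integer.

1

Dimensional matrix (T×Θ×I by t×γ×i×ΔT):
  T: [ 1 -1  0  0]
  Θ: [ 0  0  0  1]
  I: [ 0  0  1  0]
RREF → pivots at {t,i,ΔT} ⇒ r = 3
n=4, r=3 ⇒ 1 dimensionless group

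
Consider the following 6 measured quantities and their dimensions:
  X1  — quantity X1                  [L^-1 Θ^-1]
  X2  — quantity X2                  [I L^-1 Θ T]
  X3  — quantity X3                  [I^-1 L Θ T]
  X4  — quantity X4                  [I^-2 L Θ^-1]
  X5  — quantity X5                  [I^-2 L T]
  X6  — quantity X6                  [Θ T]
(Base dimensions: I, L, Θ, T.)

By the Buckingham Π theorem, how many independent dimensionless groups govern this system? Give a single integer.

3

Write exponents as rows I,L,Θ,T / cols X1,X2,X3,X4,X5,X6:
  I: [ 0  1 -1 -2 -2  0]
  L: [-1 -1  1  1  1  0]
  Θ: [-1  1  1 -1  0  1]
  T: [ 0  1  1  0  1  1]
Echelon form has 3 nonzero rows (pivots: X1,X2,X3)
6 vars − rank 3 = 3 Π groups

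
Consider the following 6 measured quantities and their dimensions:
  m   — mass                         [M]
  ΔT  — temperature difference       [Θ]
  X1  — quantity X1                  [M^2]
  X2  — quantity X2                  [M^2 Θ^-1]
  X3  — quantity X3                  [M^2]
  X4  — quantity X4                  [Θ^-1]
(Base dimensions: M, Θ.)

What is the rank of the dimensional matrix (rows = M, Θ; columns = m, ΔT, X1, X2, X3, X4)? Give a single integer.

2

Exponent matrix [M,Θ] × [m,ΔT,X1,X2,X3,X4]:
  M: [ 1  0  2  2  2  0]
  Θ: [ 0  1  0 -1  0 -1]
RREF → pivots at {m,ΔT} ⇒ r = 2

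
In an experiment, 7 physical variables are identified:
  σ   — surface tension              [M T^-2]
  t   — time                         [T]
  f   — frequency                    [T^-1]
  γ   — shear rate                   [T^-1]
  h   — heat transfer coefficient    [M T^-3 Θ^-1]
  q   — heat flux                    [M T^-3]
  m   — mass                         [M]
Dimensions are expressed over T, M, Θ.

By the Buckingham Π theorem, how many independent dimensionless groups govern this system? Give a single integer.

Exponent matrix [T,M,Θ] × [σ,t,f,γ,h,q,m]:
  T: [-2  1 -1 -1 -3 -3  0]
  M: [ 1  0  0  0  1  1  1]
  Θ: [ 0  0  0  0 -1  0  0]
Echelon form has 3 nonzero rows (pivots: σ,t,h)
7 vars − rank 3 = 4 Π groups

4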